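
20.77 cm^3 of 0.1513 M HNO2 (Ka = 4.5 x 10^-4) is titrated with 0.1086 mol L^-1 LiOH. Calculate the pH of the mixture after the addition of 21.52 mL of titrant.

Initial n(HNO2) = 0.1513 x 0.02077 = 0.003143 mol.
n(LiOH) added = 0.1086 x 0.02152 = 0.002337 mol, converting that many moles of HNO2 to NO2-.
Remaining n(HNO2) = 0.0008054 mol; n(NO2-) = 0.002337 mol.
By Henderson-Hasselbalch, pH = pKa + log([A^-]/[HA]) = 3.35 + log(0.002337/0.0008054) = 3.35 + (+0.46) = 3.81.

3.81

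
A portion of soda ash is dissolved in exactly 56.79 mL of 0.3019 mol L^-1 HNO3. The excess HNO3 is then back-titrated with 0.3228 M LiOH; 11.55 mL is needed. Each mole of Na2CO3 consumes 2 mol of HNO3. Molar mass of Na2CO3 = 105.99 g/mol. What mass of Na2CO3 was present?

Total n(HNO3) added = 0.3019 x 0.05679 = 0.01714 mol.
n(LiOH) used = 0.3228 x 0.01155 = 0.003728 mol, which equals the excess n(HNO3).
So n(HNO3) consumed by the sample = 0.01714 - 0.003728 = 0.01342 mol.
n(Na2CO3) = 0.01342 / 2 = 0.006708 mol.
mass = 0.006708 mol x 105.99 g/mol = 0.711 g.

0.711 g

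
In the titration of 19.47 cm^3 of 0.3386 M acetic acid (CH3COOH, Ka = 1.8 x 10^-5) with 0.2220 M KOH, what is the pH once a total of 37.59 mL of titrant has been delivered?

n(acid) = 0.3386 x 0.01947 = 0.006593 mol; n(KOH) added = 0.2220 x 0.03759 = 0.008345 mol.
Base is in excess by 0.008345 - 0.006593 = 0.001752 mol in a total volume of 0.05706 L.
[OH^-] = 0.001752/0.05706 = 0.03071 M, so pOH = 1.51 and pH = 14.00 - 1.51 = 12.49.

12.49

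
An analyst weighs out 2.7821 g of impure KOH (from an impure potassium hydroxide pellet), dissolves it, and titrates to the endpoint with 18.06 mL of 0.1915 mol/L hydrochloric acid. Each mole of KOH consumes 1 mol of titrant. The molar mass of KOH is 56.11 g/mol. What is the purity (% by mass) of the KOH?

n(HCl) = 0.1915 x 0.01806 = 0.003458 mol.
n(KOH) = 0.003458 / 1 = 0.003458 mol.
mass of KOH = 0.003458 x 56.11 = 0.1941 g.
% purity = 0.1941 / 2.7821 x 100 = 6.98%.

6.98%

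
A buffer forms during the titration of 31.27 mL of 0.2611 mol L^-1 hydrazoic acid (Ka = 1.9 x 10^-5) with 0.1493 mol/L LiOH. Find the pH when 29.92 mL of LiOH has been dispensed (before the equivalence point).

4.80

Initial n(HN3) = 0.2611 x 0.03127 = 0.008165 mol.
n(LiOH) added = 0.1493 x 0.02992 = 0.004467 mol, converting that many moles of HN3 to N3-.
Remaining n(HN3) = 0.003698 mol; n(N3-) = 0.004467 mol.
By Henderson-Hasselbalch, pH = pKa + log([A^-]/[HA]) = 4.72 + log(0.004467/0.003698) = 4.72 + (+0.08) = 4.80.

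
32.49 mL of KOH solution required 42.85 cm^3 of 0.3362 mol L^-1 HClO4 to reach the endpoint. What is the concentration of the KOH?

0.443 M

n(HClO4) delivered = 0.3362 x 0.04285 = 0.01441 mol.
For a 1:1 reaction, n(KOH) = 0.01441 mol.
[KOH] = 0.01441 mol / 0.03249 L = 0.443 M.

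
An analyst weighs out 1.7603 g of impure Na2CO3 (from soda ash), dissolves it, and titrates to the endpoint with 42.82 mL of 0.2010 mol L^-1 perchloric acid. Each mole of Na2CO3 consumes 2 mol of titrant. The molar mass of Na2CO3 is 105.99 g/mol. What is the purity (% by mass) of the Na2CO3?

n(HClO4) = 0.2010 x 0.04282 = 0.008607 mol.
n(Na2CO3) = 0.008607 / 2 = 0.004303 mol.
mass of Na2CO3 = 0.004303 x 105.99 = 0.4561 g.
% purity = 0.4561 / 1.7603 x 100 = 25.9%.

25.9%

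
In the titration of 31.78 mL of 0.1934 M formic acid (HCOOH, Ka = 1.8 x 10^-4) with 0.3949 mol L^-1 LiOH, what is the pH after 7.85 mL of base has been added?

Initial n(HCOOH) = 0.1934 x 0.03178 = 0.006146 mol.
n(LiOH) added = 0.3949 x 0.007850 = 0.003100 mol, converting that many moles of HCOOH to HCOO-.
Remaining n(HCOOH) = 0.003046 mol; n(HCOO-) = 0.003100 mol.
By Henderson-Hasselbalch, pH = pKa + log([A^-]/[HA]) = 3.74 + log(0.003100/0.003046) = 3.74 + (+0.01) = 3.75.

3.75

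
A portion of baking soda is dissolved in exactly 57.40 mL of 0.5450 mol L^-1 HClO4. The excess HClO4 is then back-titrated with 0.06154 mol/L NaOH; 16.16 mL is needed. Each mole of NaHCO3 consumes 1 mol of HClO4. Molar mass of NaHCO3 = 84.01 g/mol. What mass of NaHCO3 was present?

Total n(HClO4) added = 0.5450 x 0.05740 = 0.03128 mol.
n(NaOH) used = 0.06154 x 0.01616 = 0.0009945 mol, which equals the excess n(HClO4).
So n(HClO4) consumed by the sample = 0.03128 - 0.0009945 = 0.03029 mol.
n(NaHCO3) = 0.03029 / 1 = 0.03029 mol.
mass = 0.03029 mol x 84.01 g/mol = 2.54 g.

2.54 g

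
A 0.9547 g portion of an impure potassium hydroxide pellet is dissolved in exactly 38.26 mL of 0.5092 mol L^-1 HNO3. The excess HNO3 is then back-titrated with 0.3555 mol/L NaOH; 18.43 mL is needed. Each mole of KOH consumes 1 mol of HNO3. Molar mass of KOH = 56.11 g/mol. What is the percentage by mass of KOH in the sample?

Total n(HNO3) added = 0.5092 x 0.03826 = 0.01948 mol.
n(NaOH) used = 0.3555 x 0.01843 = 0.006552 mol, which equals the excess n(HNO3).
So n(HNO3) consumed by the sample = 0.01948 - 0.006552 = 0.01293 mol.
n(KOH) = 0.01293 / 1 = 0.01293 mol.
mass KOH = 0.01293 x 56.11 = 0.7255 g, so %KOH = 0.7255/0.9547 x 100 = 76.0%.

76.0%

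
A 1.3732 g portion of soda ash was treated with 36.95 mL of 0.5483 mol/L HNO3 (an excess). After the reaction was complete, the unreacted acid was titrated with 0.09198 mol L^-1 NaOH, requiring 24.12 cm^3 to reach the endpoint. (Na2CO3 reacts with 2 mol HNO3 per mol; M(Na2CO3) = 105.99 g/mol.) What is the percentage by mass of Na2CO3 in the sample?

69.6%

Total n(HNO3) added = 0.5483 x 0.03695 = 0.02026 mol.
n(NaOH) used = 0.09198 x 0.02412 = 0.002219 mol, which equals the excess n(HNO3).
So n(HNO3) consumed by the sample = 0.02026 - 0.002219 = 0.01804 mol.
n(Na2CO3) = 0.01804 / 2 = 0.009021 mol.
mass Na2CO3 = 0.009021 x 105.99 = 0.9561 g, so %Na2CO3 = 0.9561/1.3732 x 100 = 69.6%.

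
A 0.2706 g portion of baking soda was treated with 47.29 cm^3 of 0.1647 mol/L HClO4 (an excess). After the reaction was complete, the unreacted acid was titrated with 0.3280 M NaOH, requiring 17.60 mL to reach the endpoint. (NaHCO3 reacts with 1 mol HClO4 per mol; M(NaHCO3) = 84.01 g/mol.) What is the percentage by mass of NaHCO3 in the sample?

62.6%

Total n(HClO4) added = 0.1647 x 0.04729 = 0.007789 mol.
n(NaOH) used = 0.3280 x 0.01760 = 0.005773 mol, which equals the excess n(HClO4).
So n(HClO4) consumed by the sample = 0.007789 - 0.005773 = 0.002016 mol.
n(NaHCO3) = 0.002016 / 1 = 0.002016 mol.
mass NaHCO3 = 0.002016 x 84.01 = 0.1694 g, so %NaHCO3 = 0.1694/0.2706 x 100 = 62.6%.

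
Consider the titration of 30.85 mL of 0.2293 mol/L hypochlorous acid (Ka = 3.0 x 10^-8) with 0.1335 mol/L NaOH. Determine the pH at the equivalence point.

n(HClO) = 0.2293 x 0.03085 = 0.007074 mol; V(NaOH) at equivalence = 0.007074/0.1335 = 0.05299 L.
At equivalence all the acid is converted to ClO-; total volume = 0.03085 + 0.05299 = 0.08384 L, so [ClO-] = 0.007074/0.08384 = 0.08438 M.
Kb = Kw/Ka = 1.0e-14 / 3.0 x 10^-8 = 3.33e-7.
[OH^-] = sqrt(Kb x [ClO-]) = sqrt(3.33e-7 x 0.08438) = 0.000168 M.
pOH = 3.78, so pH = 14.00 - 3.78 = 10.22.

10.22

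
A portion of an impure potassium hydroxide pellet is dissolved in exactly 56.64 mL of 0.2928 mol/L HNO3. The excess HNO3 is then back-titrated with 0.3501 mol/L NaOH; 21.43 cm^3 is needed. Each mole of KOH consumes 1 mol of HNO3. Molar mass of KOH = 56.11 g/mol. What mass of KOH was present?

0.510 g

Total n(HNO3) added = 0.2928 x 0.05664 = 0.01658 mol.
n(NaOH) used = 0.3501 x 0.02143 = 0.007503 mol, which equals the excess n(HNO3).
So n(HNO3) consumed by the sample = 0.01658 - 0.007503 = 0.009082 mol.
n(KOH) = 0.009082 / 1 = 0.009082 mol.
mass = 0.009082 mol x 56.11 g/mol = 0.510 g.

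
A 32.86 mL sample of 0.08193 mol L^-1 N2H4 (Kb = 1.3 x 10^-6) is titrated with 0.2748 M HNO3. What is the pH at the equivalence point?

n(N2H4) = 0.08193 x 0.03286 = 0.002692 mol; V(HNO3) at equivalence = 0.002692/0.2748 = 0.009797 L.
At equivalence the base is fully converted to N2H5+; total volume = 0.04266 L, so [N2H5+] = 0.002692/0.04266 = 0.06311 M.
Ka(N2H5+) = Kw/Kb = 1.0e-14 / 1.3 x 10^-6 = 7.69e-9.
[H^+] = sqrt(Ka x [N2H5+]) = sqrt(7.69e-9 x 0.06311) = 2.20e-5 M.
pH = -log(2.20e-5) = 4.66.

4.66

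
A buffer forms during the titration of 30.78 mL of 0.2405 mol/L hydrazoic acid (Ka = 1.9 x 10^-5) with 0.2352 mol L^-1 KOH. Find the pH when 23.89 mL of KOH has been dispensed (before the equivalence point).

Initial n(HN3) = 0.2405 x 0.03078 = 0.007403 mol.
n(KOH) added = 0.2352 x 0.02389 = 0.005619 mol, converting that many moles of HN3 to N3-.
Remaining n(HN3) = 0.001784 mol; n(N3-) = 0.005619 mol.
By Henderson-Hasselbalch, pH = pKa + log([A^-]/[HA]) = 4.72 + log(0.005619/0.001784) = 4.72 + (+0.50) = 5.22.

5.22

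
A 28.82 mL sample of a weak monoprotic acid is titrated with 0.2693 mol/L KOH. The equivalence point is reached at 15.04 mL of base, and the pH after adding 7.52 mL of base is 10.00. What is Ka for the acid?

1.0 x 10^-10

7.52 mL is half of the equivalence volume, so this is the half-equivalence point where [HA] = [A^-].
At half-equivalence pH = pKa, so pKa = 10.00.
Ka = 10^(-10.00) = 1.0 x 10^-10.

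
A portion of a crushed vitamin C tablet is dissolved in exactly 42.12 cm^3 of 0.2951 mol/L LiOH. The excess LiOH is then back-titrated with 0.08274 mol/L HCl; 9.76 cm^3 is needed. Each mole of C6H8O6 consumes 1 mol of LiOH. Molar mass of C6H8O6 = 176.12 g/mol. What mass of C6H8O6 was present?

2.05 g

Total n(LiOH) added = 0.2951 x 0.04212 = 0.01243 mol.
n(HCl) used = 0.08274 x 0.009760 = 0.0008075 mol, which equals the excess n(LiOH).
So n(LiOH) consumed by the sample = 0.01243 - 0.0008075 = 0.01162 mol.
n(C6H8O6) = 0.01162 / 1 = 0.01162 mol.
mass = 0.01162 mol x 176.12 g/mol = 2.05 g.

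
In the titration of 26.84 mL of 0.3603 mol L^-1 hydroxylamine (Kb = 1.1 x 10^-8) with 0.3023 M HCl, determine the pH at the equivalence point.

3.41

n(NH2OH) = 0.3603 x 0.02684 = 0.009670 mol; V(HCl) at equivalence = 0.009670/0.3023 = 0.03199 L.
At equivalence the base is fully converted to NH3OH+; total volume = 0.05883 L, so [NH3OH+] = 0.009670/0.05883 = 0.1644 M.
Ka(NH3OH+) = Kw/Kb = 1.0e-14 / 1.1 x 10^-8 = 9.09e-7.
[H^+] = sqrt(Ka x [NH3OH+]) = sqrt(9.09e-7 x 0.1644) = 0.000387 M.
pH = -log(0.000387) = 3.41.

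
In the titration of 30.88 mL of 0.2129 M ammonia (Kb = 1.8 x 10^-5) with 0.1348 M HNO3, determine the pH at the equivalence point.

5.17

n(NH3) = 0.2129 x 0.03088 = 0.006574 mol; V(HNO3) at equivalence = 0.006574/0.1348 = 0.04877 L.
At equivalence the base is fully converted to NH4+; total volume = 0.07965 L, so [NH4+] = 0.006574/0.07965 = 0.08254 M.
Ka(NH4+) = Kw/Kb = 1.0e-14 / 1.8 x 10^-5 = 5.56e-10.
[H^+] = sqrt(Ka x [NH4+]) = sqrt(5.56e-10 x 0.08254) = 6.77e-6 M.
pH = -log(6.77e-6) = 5.17.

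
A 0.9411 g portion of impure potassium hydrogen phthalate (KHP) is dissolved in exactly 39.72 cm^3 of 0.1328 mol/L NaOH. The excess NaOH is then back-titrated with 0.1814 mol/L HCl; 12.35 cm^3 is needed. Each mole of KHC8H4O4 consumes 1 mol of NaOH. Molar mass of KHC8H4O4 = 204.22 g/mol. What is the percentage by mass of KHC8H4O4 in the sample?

65.8%

Total n(NaOH) added = 0.1328 x 0.03972 = 0.005275 mol.
n(HCl) used = 0.1814 x 0.01235 = 0.002240 mol, which equals the excess n(NaOH).
So n(NaOH) consumed by the sample = 0.005275 - 0.002240 = 0.003035 mol.
n(KHC8H4O4) = 0.003035 / 1 = 0.003035 mol.
mass KHC8H4O4 = 0.003035 x 204.22 = 0.6197 g, so %KHC8H4O4 = 0.6197/0.9411 x 100 = 65.8%.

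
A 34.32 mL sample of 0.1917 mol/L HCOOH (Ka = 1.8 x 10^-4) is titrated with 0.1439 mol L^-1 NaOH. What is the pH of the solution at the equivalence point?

8.33

n(HCOOH) = 0.1917 x 0.03432 = 0.006579 mol; V(NaOH) at equivalence = 0.006579/0.1439 = 0.04572 L.
At equivalence all the acid is converted to HCOO-; total volume = 0.03432 + 0.04572 = 0.08004 L, so [HCOO-] = 0.006579/0.08004 = 0.08220 M.
Kb = Kw/Ka = 1.0e-14 / 1.8 x 10^-4 = 5.56e-11.
[OH^-] = sqrt(Kb x [HCOO-]) = sqrt(5.56e-11 x 0.08220) = 2.14e-6 M.
pOH = 5.67, so pH = 14.00 - 5.67 = 8.33.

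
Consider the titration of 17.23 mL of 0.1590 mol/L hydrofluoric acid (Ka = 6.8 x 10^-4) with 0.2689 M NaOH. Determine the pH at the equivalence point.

n(HF) = 0.1590 x 0.01723 = 0.002740 mol; V(NaOH) at equivalence = 0.002740/0.2689 = 0.01019 L.
At equivalence all the acid is converted to F-; total volume = 0.01723 + 0.01019 = 0.02742 L, so [F-] = 0.002740/0.02742 = 0.09992 M.
Kb = Kw/Ka = 1.0e-14 / 6.8 x 10^-4 = 1.47e-11.
[OH^-] = sqrt(Kb x [F-]) = sqrt(1.47e-11 x 0.09992) = 1.21e-6 M.
pOH = 5.92, so pH = 14.00 - 5.92 = 8.08.

8.08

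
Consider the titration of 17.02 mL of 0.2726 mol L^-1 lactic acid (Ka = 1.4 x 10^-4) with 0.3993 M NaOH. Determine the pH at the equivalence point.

n(HC3H5O3) = 0.2726 x 0.01702 = 0.004640 mol; V(NaOH) at equivalence = 0.004640/0.3993 = 0.01162 L.
At equivalence all the acid is converted to C3H5O3-; total volume = 0.01702 + 0.01162 = 0.02864 L, so [C3H5O3-] = 0.004640/0.02864 = 0.1620 M.
Kb = Kw/Ka = 1.0e-14 / 1.4 x 10^-4 = 7.14e-11.
[OH^-] = sqrt(Kb x [C3H5O3-]) = sqrt(7.14e-11 x 0.1620) = 3.40e-6 M.
pOH = 5.47, so pH = 14.00 - 5.47 = 8.53.

8.53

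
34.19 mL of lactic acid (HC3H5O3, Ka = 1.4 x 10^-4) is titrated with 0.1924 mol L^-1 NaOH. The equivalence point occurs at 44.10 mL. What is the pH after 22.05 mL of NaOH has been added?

3.85

22.05 mL is exactly half the equivalence volume (44.10/2), i.e. the half-equivalence point.
There, n(HA) = n(A^-), so pH = pKa = -log(1.4 x 10^-4) = 3.85.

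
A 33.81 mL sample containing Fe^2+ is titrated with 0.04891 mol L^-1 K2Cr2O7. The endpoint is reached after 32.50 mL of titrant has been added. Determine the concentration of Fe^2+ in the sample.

0.282 M

n(K2Cr2O7) = 0.04891 x 0.03250 = 0.001590 mol.
From the balanced equation, 1 mol K2Cr2O7 reacts with 6 mol Fe^2+, so n(Fe^2+) = 0.001590 x 6/1 = 0.009537 mol.
[Fe^2+] = 0.009537 / 0.03381 L = 0.282 M.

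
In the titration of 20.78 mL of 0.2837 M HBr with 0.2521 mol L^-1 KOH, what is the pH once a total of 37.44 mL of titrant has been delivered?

12.78

n(acid) = 0.2837 x 0.02078 = 0.005895 mol; n(KOH) added = 0.2521 x 0.03744 = 0.009439 mol.
Base is in excess by 0.009439 - 0.005895 = 0.003543 mol in a total volume of 0.05822 L.
[OH^-] = 0.003543/0.05822 = 0.06086 M, so pOH = 1.22 and pH = 14.00 - 1.22 = 12.78.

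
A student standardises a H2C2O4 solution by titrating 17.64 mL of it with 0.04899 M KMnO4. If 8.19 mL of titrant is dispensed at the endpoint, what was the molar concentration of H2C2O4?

0.0569 M

n(KMnO4) = 0.04899 x 0.008190 = 0.0004012 mol.
From the balanced equation, 2 mol KMnO4 reacts with 5 mol H2C2O4, so n(H2C2O4) = 0.0004012 x 5/2 = 0.001003 mol.
[H2C2O4] = 0.001003 / 0.01764 L = 0.0569 M.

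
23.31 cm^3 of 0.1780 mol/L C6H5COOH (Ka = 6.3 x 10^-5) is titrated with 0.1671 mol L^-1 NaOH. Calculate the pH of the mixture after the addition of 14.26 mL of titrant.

4.33

Initial n(C6H5COOH) = 0.1780 x 0.02331 = 0.004149 mol.
n(NaOH) added = 0.1671 x 0.01426 = 0.002383 mol, converting that many moles of C6H5COOH to C6H5COO-.
Remaining n(C6H5COOH) = 0.001766 mol; n(C6H5COO-) = 0.002383 mol.
By Henderson-Hasselbalch, pH = pKa + log([A^-]/[HA]) = 4.20 + log(0.002383/0.001766) = 4.20 + (+0.13) = 4.33.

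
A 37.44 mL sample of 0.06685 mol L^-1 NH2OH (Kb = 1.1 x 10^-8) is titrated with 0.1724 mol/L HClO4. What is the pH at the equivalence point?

3.68

n(NH2OH) = 0.06685 x 0.03744 = 0.002503 mol; V(HClO4) at equivalence = 0.002503/0.1724 = 0.01452 L.
At equivalence the base is fully converted to NH3OH+; total volume = 0.05196 L, so [NH3OH+] = 0.002503/0.05196 = 0.04817 M.
Ka(NH3OH+) = Kw/Kb = 1.0e-14 / 1.1 x 10^-8 = 9.09e-7.
[H^+] = sqrt(Ka x [NH3OH+]) = sqrt(9.09e-7 x 0.04817) = 0.000209 M.
pH = -log(0.000209) = 3.68.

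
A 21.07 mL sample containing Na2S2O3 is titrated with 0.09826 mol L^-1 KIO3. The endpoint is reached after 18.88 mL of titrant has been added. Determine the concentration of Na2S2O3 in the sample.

n(KIO3) = 0.09826 x 0.01888 = 0.001855 mol.
From the balanced equation, 1 mol KIO3 reacts with 6 mol Na2S2O3, so n(Na2S2O3) = 0.001855 x 6/1 = 0.01113 mol.
[Na2S2O3] = 0.01113 / 0.02107 L = 0.528 M.

0.528 M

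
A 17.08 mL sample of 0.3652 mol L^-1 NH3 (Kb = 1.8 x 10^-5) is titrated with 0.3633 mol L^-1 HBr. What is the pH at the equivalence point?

n(NH3) = 0.3652 x 0.01708 = 0.006238 mol; V(HBr) at equivalence = 0.006238/0.3633 = 0.01717 L.
At equivalence the base is fully converted to NH4+; total volume = 0.03425 L, so [NH4+] = 0.006238/0.03425 = 0.1821 M.
Ka(NH4+) = Kw/Kb = 1.0e-14 / 1.8 x 10^-5 = 5.56e-10.
[H^+] = sqrt(Ka x [NH4+]) = sqrt(5.56e-10 x 0.1821) = 1.01e-5 M.
pH = -log(1.01e-5) = 5.00.

5.00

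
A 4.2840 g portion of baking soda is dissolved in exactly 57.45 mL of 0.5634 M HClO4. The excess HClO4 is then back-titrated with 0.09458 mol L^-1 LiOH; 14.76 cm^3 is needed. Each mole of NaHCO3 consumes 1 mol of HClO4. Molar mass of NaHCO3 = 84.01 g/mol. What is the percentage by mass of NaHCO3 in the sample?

Total n(HClO4) added = 0.5634 x 0.05745 = 0.03237 mol.
n(LiOH) used = 0.09458 x 0.01476 = 0.001396 mol, which equals the excess n(HClO4).
So n(HClO4) consumed by the sample = 0.03237 - 0.001396 = 0.03097 mol.
n(NaHCO3) = 0.03097 / 1 = 0.03097 mol.
mass NaHCO3 = 0.03097 x 84.01 = 2.602 g, so %NaHCO3 = 2.602/4.2840 x 100 = 60.7%.

60.7%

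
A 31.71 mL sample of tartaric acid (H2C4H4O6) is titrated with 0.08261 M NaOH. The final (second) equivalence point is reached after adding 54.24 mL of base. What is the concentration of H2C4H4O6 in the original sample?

n(NaOH) = 0.08261 x 0.05424 = 0.004481 mol.
At the final (second) equivalence point, 2 mol OH^- react per mol H2C4H4O6, so n(H2C4H4O6) = 0.004481 / 2 = 0.002240 mol.
[H2C4H4O6] = 0.002240 / 0.03171 L = 0.0707 M.

0.0707 M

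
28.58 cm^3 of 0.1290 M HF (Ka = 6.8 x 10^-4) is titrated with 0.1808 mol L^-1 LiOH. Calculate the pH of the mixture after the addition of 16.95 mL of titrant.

Initial n(HF) = 0.1290 x 0.02858 = 0.003687 mol.
n(LiOH) added = 0.1808 x 0.01695 = 0.003065 mol, converting that many moles of HF to F-.
Remaining n(HF) = 0.0006223 mol; n(F-) = 0.003065 mol.
By Henderson-Hasselbalch, pH = pKa + log([A^-]/[HA]) = 3.17 + log(0.003065/0.0006223) = 3.17 + (+0.69) = 3.86.

3.86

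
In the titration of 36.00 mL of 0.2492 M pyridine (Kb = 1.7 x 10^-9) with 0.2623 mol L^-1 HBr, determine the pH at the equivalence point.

n(C5H5N) = 0.2492 x 0.03600 = 0.008971 mol; V(HBr) at equivalence = 0.008971/0.2623 = 0.03420 L.
At equivalence the base is fully converted to C5H5NH+; total volume = 0.07020 L, so [C5H5NH+] = 0.008971/0.07020 = 0.1278 M.
Ka(C5H5NH+) = Kw/Kb = 1.0e-14 / 1.7 x 10^-9 = 5.88e-6.
[H^+] = sqrt(Ka x [C5H5NH+]) = sqrt(5.88e-6 x 0.1278) = 0.000867 M.
pH = -log(0.000867) = 3.06.

3.06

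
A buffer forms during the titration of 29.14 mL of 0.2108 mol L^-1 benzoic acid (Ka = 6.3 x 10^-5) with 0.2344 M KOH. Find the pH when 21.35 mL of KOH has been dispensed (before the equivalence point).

Initial n(C6H5COOH) = 0.2108 x 0.02914 = 0.006143 mol.
n(KOH) added = 0.2344 x 0.02135 = 0.005004 mol, converting that many moles of C6H5COOH to C6H5COO-.
Remaining n(C6H5COOH) = 0.001138 mol; n(C6H5COO-) = 0.005004 mol.
By Henderson-Hasselbalch, pH = pKa + log([A^-]/[HA]) = 4.20 + log(0.005004/0.001138) = 4.20 + (+0.64) = 4.84.

4.84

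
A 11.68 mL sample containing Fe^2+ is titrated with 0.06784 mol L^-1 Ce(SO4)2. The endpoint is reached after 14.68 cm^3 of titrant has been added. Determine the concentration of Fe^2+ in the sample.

n(Ce(SO4)2) = 0.06784 x 0.01468 = 0.0009959 mol.
From the balanced equation, 1 mol Ce(SO4)2 reacts with 1 mol Fe^2+, so n(Fe^2+) = 0.0009959 x 1/1 = 0.0009959 mol.
[Fe^2+] = 0.0009959 / 0.01168 L = 0.0853 M.

0.0853 M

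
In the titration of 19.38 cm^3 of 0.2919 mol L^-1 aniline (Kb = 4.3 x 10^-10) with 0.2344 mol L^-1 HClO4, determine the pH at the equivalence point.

2.76

n(C6H5NH2) = 0.2919 x 0.01938 = 0.005657 mol; V(HClO4) at equivalence = 0.005657/0.2344 = 0.02413 L.
At equivalence the base is fully converted to C6H5NH3+; total volume = 0.04351 L, so [C6H5NH3+] = 0.005657/0.04351 = 0.1300 M.
Ka(C6H5NH3+) = Kw/Kb = 1.0e-14 / 4.3 x 10^-10 = 2.33e-5.
[H^+] = sqrt(Ka x [C6H5NH3+]) = sqrt(2.33e-5 x 0.1300) = 0.00174 M.
pH = -log(0.00174) = 2.76.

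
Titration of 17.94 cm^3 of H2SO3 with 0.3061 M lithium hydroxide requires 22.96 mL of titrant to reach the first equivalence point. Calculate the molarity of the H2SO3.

n(LiOH) = 0.3061 x 0.02296 = 0.007028 mol.
At the first equivalence point, 1 mol OH^- react per mol H2SO3, so n(H2SO3) = 0.007028 / 1 = 0.007028 mol.
[H2SO3] = 0.007028 / 0.01794 L = 0.392 M.

0.392 M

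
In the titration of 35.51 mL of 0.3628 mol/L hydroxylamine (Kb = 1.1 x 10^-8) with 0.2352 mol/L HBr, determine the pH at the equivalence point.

3.44

n(NH2OH) = 0.3628 x 0.03551 = 0.01288 mol; V(HBr) at equivalence = 0.01288/0.2352 = 0.05477 L.
At equivalence the base is fully converted to NH3OH+; total volume = 0.09028 L, so [NH3OH+] = 0.01288/0.09028 = 0.1427 M.
Ka(NH3OH+) = Kw/Kb = 1.0e-14 / 1.1 x 10^-8 = 9.09e-7.
[H^+] = sqrt(Ka x [NH3OH+]) = sqrt(9.09e-7 x 0.1427) = 0.000360 M.
pH = -log(0.000360) = 3.44.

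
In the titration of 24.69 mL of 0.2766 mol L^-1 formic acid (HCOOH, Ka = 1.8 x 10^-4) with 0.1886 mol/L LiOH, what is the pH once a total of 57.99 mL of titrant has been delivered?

12.70

n(acid) = 0.2766 x 0.02469 = 0.006829 mol; n(LiOH) added = 0.1886 x 0.05799 = 0.01094 mol.
Base is in excess by 0.01094 - 0.006829 = 0.004108 mol in a total volume of 0.08268 L.
[OH^-] = 0.004108/0.08268 = 0.04968 M, so pOH = 1.30 and pH = 14.00 - 1.30 = 12.70.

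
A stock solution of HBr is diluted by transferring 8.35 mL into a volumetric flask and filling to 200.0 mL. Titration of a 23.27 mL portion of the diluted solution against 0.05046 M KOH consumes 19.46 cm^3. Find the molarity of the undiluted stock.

1.01 M

n(KOH) = 0.05046 x 0.01946 = 0.0009820 mol.
n(HBr) in the aliquot = 0.0009820 mol.
[diluted HBr] = 0.0009820 / 0.02327 = 0.04220 M.
Dilution factor = 200.0/8.350 = 23.95, so [stock] = 0.04220 x 23.95 = 1.01 M.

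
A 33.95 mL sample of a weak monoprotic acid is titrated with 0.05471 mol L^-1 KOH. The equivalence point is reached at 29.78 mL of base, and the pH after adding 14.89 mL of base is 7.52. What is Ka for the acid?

14.89 mL is half of the equivalence volume, so this is the half-equivalence point where [HA] = [A^-].
At half-equivalence pH = pKa, so pKa = 7.52.
Ka = 10^(-7.52) = 3.0 x 10^-8.

3.0 x 10^-8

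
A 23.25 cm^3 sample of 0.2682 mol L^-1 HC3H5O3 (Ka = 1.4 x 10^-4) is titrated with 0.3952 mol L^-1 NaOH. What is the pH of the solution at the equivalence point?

8.53

n(HC3H5O3) = 0.2682 x 0.02325 = 0.006236 mol; V(NaOH) at equivalence = 0.006236/0.3952 = 0.01578 L.
At equivalence all the acid is converted to C3H5O3-; total volume = 0.02325 + 0.01578 = 0.03903 L, so [C3H5O3-] = 0.006236/0.03903 = 0.1598 M.
Kb = Kw/Ka = 1.0e-14 / 1.4 x 10^-4 = 7.14e-11.
[OH^-] = sqrt(Kb x [C3H5O3-]) = sqrt(7.14e-11 x 0.1598) = 3.38e-6 M.
pOH = 5.47, so pH = 14.00 - 5.47 = 8.53.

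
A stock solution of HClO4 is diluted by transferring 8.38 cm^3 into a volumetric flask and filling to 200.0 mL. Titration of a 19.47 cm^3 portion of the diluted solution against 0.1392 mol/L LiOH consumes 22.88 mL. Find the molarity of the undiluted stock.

n(LiOH) = 0.1392 x 0.02288 = 0.003185 mol.
n(HClO4) in the aliquot = 0.003185 mol.
[diluted HClO4] = 0.003185 / 0.01947 = 0.1636 M.
Dilution factor = 200.0/8.380 = 23.87, so [stock] = 0.1636 x 23.87 = 3.90 M.

3.90 M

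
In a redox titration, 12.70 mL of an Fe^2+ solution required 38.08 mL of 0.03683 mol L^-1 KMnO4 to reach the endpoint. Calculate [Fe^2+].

0.552 M

n(KMnO4) = 0.03683 x 0.03808 = 0.001402 mol.
From the balanced equation, 1 mol KMnO4 reacts with 5 mol Fe^2+, so n(Fe^2+) = 0.001402 x 5/1 = 0.007012 mol.
[Fe^2+] = 0.007012 / 0.01270 L = 0.552 M.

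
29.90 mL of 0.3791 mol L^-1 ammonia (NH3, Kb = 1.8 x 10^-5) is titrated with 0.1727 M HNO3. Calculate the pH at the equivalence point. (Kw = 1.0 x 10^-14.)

5.09

n(NH3) = 0.3791 x 0.02990 = 0.01134 mol; V(HNO3) at equivalence = 0.01134/0.1727 = 0.06563 L.
At equivalence the base is fully converted to NH4+; total volume = 0.09553 L, so [NH4+] = 0.01134/0.09553 = 0.1186 M.
Ka(NH4+) = Kw/Kb = 1.0e-14 / 1.8 x 10^-5 = 5.56e-10.
[H^+] = sqrt(Ka x [NH4+]) = sqrt(5.56e-10 x 0.1186) = 8.12e-6 M.
pH = -log(8.12e-6) = 5.09.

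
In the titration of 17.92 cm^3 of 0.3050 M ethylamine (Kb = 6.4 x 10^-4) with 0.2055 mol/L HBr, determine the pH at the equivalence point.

n(C2H5NH2) = 0.3050 x 0.01792 = 0.005466 mol; V(HBr) at equivalence = 0.005466/0.2055 = 0.02660 L.
At equivalence the base is fully converted to C2H5NH3+; total volume = 0.04452 L, so [C2H5NH3+] = 0.005466/0.04452 = 0.1228 M.
Ka(C2H5NH3+) = Kw/Kb = 1.0e-14 / 6.4 x 10^-4 = 1.56e-11.
[H^+] = sqrt(Ka x [C2H5NH3+]) = sqrt(1.56e-11 x 0.1228) = 1.39e-6 M.
pH = -log(1.39e-6) = 5.86.

5.86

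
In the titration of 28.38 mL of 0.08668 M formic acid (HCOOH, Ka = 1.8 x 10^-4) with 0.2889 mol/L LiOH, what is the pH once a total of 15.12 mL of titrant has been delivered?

n(acid) = 0.08668 x 0.02838 = 0.002460 mol; n(LiOH) added = 0.2889 x 0.01512 = 0.004368 mol.
Base is in excess by 0.004368 - 0.002460 = 0.001908 mol in a total volume of 0.04350 L.
[OH^-] = 0.001908/0.04350 = 0.04387 M, so pOH = 1.36 and pH = 14.00 - 1.36 = 12.64.

12.64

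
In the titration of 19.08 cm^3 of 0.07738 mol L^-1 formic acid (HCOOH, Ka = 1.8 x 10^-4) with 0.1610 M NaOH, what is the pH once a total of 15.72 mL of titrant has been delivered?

12.48

n(acid) = 0.07738 x 0.01908 = 0.001476 mol; n(NaOH) added = 0.1610 x 0.01572 = 0.002531 mol.
Base is in excess by 0.002531 - 0.001476 = 0.001055 mol in a total volume of 0.03480 L.
[OH^-] = 0.001055/0.03480 = 0.03030 M, so pOH = 1.52 and pH = 14.00 - 1.52 = 12.48.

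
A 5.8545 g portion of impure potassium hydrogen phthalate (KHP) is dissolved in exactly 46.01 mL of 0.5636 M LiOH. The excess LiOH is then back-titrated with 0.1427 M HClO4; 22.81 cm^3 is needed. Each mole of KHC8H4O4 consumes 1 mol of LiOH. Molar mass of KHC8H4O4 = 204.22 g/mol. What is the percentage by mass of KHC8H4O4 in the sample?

79.1%

Total n(LiOH) added = 0.5636 x 0.04601 = 0.02593 mol.
n(HClO4) used = 0.1427 x 0.02281 = 0.003255 mol, which equals the excess n(LiOH).
So n(LiOH) consumed by the sample = 0.02593 - 0.003255 = 0.02268 mol.
n(KHC8H4O4) = 0.02268 / 1 = 0.02268 mol.
mass KHC8H4O4 = 0.02268 x 204.22 = 4.631 g, so %KHC8H4O4 = 4.631/5.8545 x 100 = 79.1%.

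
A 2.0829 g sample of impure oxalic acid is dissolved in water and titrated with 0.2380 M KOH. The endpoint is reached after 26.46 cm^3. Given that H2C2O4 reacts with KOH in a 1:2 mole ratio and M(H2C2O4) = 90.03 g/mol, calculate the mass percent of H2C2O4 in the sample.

13.6%

n(KOH) = 0.2380 x 0.02646 = 0.006297 mol.
n(H2C2O4) = 0.006297 / 2 = 0.003149 mol.
mass of H2C2O4 = 0.003149 x 90.03 = 0.2835 g.
% purity = 0.2835 / 2.0829 x 100 = 13.6%.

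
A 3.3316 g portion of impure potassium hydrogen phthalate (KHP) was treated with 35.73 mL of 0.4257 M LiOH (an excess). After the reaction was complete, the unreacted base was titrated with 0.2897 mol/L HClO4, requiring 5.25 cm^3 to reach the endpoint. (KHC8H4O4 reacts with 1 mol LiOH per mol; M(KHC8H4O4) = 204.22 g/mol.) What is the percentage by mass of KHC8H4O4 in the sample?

Total n(LiOH) added = 0.4257 x 0.03573 = 0.01521 mol.
n(HClO4) used = 0.2897 x 0.005250 = 0.001521 mol, which equals the excess n(LiOH).
So n(LiOH) consumed by the sample = 0.01521 - 0.001521 = 0.01369 mol.
n(KHC8H4O4) = 0.01369 / 1 = 0.01369 mol.
mass KHC8H4O4 = 0.01369 x 204.22 = 2.796 g, so %KHC8H4O4 = 2.796/3.3316 x 100 = 83.9%.

83.9%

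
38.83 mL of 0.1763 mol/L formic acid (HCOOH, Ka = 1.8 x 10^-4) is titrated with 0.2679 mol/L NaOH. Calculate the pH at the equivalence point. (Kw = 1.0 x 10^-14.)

n(HCOOH) = 0.1763 x 0.03883 = 0.006846 mol; V(NaOH) at equivalence = 0.006846/0.2679 = 0.02555 L.
At equivalence all the acid is converted to HCOO-; total volume = 0.03883 + 0.02555 = 0.06438 L, so [HCOO-] = 0.006846/0.06438 = 0.1063 M.
Kb = Kw/Ka = 1.0e-14 / 1.8 x 10^-4 = 5.56e-11.
[OH^-] = sqrt(Kb x [HCOO-]) = sqrt(5.56e-11 x 0.1063) = 2.43e-6 M.
pOH = 5.61, so pH = 14.00 - 5.61 = 8.39.

8.39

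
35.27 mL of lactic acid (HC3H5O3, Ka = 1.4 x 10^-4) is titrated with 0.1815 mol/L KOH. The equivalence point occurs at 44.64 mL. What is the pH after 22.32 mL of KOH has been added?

3.85

22.32 mL is exactly half the equivalence volume (44.64/2), i.e. the half-equivalence point.
There, n(HA) = n(A^-), so pH = pKa = -log(1.4 x 10^-4) = 3.85.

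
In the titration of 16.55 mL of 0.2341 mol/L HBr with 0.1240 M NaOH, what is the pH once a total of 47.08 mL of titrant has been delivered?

n(acid) = 0.2341 x 0.01655 = 0.003874 mol; n(NaOH) added = 0.1240 x 0.04708 = 0.005838 mol.
Base is in excess by 0.005838 - 0.003874 = 0.001964 mol in a total volume of 0.06363 L.
[OH^-] = 0.001964/0.06363 = 0.03086 M, so pOH = 1.51 and pH = 14.00 - 1.51 = 12.49.

12.49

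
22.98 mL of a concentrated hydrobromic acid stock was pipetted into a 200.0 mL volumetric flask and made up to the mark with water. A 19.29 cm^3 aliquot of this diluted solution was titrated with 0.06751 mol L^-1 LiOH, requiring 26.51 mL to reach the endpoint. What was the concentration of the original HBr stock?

0.807 M

n(LiOH) = 0.06751 x 0.02651 = 0.001790 mol.
n(HBr) in the aliquot = 0.001790 mol.
[diluted HBr] = 0.001790 / 0.01929 = 0.09278 M.
Dilution factor = 200.0/22.98 = 8.703, so [stock] = 0.09278 x 8.703 = 0.807 M.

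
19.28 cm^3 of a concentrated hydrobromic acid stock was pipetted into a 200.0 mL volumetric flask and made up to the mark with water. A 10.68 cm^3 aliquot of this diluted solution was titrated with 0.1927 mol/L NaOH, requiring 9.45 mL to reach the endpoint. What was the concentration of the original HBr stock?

n(NaOH) = 0.1927 x 0.009450 = 0.001821 mol.
n(HBr) in the aliquot = 0.001821 mol.
[diluted HBr] = 0.001821 / 0.01068 = 0.1705 M.
Dilution factor = 200.0/19.28 = 10.37, so [stock] = 0.1705 x 10.37 = 1.77 M.

1.77 M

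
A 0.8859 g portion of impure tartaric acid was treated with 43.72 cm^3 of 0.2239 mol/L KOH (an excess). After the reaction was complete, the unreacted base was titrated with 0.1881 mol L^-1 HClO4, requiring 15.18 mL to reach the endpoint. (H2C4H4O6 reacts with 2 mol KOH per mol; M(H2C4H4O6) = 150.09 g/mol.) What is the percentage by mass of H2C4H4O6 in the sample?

58.7%

Total n(KOH) added = 0.2239 x 0.04372 = 0.009789 mol.
n(HClO4) used = 0.1881 x 0.01518 = 0.002855 mol, which equals the excess n(KOH).
So n(KOH) consumed by the sample = 0.009789 - 0.002855 = 0.006934 mol.
n(H2C4H4O6) = 0.006934 / 2 = 0.003467 mol.
mass H2C4H4O6 = 0.003467 x 150.09 = 0.5203 g, so %H2C4H4O6 = 0.5203/0.8859 x 100 = 58.7%.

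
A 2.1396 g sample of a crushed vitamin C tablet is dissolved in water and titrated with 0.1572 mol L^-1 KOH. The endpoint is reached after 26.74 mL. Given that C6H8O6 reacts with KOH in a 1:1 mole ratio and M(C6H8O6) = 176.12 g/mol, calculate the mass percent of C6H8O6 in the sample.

n(KOH) = 0.1572 x 0.02674 = 0.004204 mol.
n(C6H8O6) = 0.004204 / 1 = 0.004204 mol.
mass of C6H8O6 = 0.004204 x 176.12 = 0.7403 g.
% purity = 0.7403 / 2.1396 x 100 = 34.6%.

34.6%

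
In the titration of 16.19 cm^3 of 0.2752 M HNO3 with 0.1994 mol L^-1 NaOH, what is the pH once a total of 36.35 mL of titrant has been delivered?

12.73

n(acid) = 0.2752 x 0.01619 = 0.004455 mol; n(NaOH) added = 0.1994 x 0.03635 = 0.007248 mol.
Base is in excess by 0.007248 - 0.004455 = 0.002793 mol in a total volume of 0.05254 L.
[OH^-] = 0.002793/0.05254 = 0.05315 M, so pOH = 1.27 and pH = 14.00 - 1.27 = 12.73.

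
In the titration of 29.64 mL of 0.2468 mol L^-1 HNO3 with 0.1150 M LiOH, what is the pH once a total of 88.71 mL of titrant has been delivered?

12.39

n(acid) = 0.2468 x 0.02964 = 0.007315 mol; n(LiOH) added = 0.1150 x 0.08871 = 0.01020 mol.
Base is in excess by 0.01020 - 0.007315 = 0.002886 mol in a total volume of 0.1183 L.
[OH^-] = 0.002886/0.1183 = 0.02439 M, so pOH = 1.61 and pH = 14.00 - 1.61 = 12.39.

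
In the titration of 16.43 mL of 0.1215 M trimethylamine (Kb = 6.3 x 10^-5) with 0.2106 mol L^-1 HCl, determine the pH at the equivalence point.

n((CH3)3N) = 0.1215 x 0.01643 = 0.001996 mol; V(HCl) at equivalence = 0.001996/0.2106 = 0.009479 L.
At equivalence the base is fully converted to (CH3)3NH+; total volume = 0.02591 L, so [(CH3)3NH+] = 0.001996/0.02591 = 0.07705 M.
Ka((CH3)3NH+) = Kw/Kb = 1.0e-14 / 6.3 x 10^-5 = 1.59e-10.
[H^+] = sqrt(Ka x [(CH3)3NH+]) = sqrt(1.59e-10 x 0.07705) = 3.50e-6 M.
pH = -log(3.50e-6) = 5.46.

5.46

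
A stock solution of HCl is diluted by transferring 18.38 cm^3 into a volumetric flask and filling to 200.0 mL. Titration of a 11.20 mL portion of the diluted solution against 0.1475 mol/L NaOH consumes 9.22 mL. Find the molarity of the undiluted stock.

n(NaOH) = 0.1475 x 0.009220 = 0.001360 mol.
n(HCl) in the aliquot = 0.001360 mol.
[diluted HCl] = 0.001360 / 0.01120 = 0.1214 M.
Dilution factor = 200.0/18.38 = 10.88, so [stock] = 0.1214 x 10.88 = 1.32 M.

1.32 M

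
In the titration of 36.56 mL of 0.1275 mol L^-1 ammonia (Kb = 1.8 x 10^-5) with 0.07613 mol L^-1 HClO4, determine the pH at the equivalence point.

5.29

n(NH3) = 0.1275 x 0.03656 = 0.004661 mol; V(HClO4) at equivalence = 0.004661/0.07613 = 0.06123 L.
At equivalence the base is fully converted to NH4+; total volume = 0.09779 L, so [NH4+] = 0.004661/0.09779 = 0.04767 M.
Ka(NH4+) = Kw/Kb = 1.0e-14 / 1.8 x 10^-5 = 5.56e-10.
[H^+] = sqrt(Ka x [NH4+]) = sqrt(5.56e-10 x 0.04767) = 5.15e-6 M.
pH = -log(5.15e-6) = 5.29.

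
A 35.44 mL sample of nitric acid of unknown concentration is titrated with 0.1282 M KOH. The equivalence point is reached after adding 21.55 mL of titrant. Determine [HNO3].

0.0780 M

n(KOH) delivered = 0.1282 x 0.02155 = 0.002763 mol.
For a 1:1 reaction, n(HNO3) = 0.002763 mol.
[HNO3] = 0.002763 mol / 0.03544 L = 0.0780 M.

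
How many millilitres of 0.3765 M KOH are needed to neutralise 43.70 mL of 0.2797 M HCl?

n(HCl) = 0.2797 mol/L x 0.04370 L = 0.01222 mol.
At equivalence n(KOH) = n(HCl) = 0.01222 mol.
V(KOH) = 0.01222 / 0.3765 = 0.03246 L = 32.5 mL.

32.5 mL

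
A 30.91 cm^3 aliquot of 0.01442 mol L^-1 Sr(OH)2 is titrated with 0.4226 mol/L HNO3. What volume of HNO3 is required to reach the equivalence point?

2.11 mL

n(Sr(OH)2) = 0.01442 mol/L x 0.03091 L = 0.0004457 mol.
The neutralisation is 1 Sr(OH)2 : 2 HNO3, so n(HNO3) = 0.0004457 x 2/1 = 0.0008914 mol.
V(HNO3) = 0.0008914 / 0.4226 = 0.002109 L = 2.11 mL.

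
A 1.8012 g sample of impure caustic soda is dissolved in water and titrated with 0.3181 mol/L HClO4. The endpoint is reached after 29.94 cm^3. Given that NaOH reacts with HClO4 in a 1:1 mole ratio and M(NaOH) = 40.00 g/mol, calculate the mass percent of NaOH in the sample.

21.2%

n(HClO4) = 0.3181 x 0.02994 = 0.009524 mol.
n(NaOH) = 0.009524 / 1 = 0.009524 mol.
mass of NaOH = 0.009524 x 40.00 = 0.3810 g.
% purity = 0.3810 / 1.8012 x 100 = 21.2%.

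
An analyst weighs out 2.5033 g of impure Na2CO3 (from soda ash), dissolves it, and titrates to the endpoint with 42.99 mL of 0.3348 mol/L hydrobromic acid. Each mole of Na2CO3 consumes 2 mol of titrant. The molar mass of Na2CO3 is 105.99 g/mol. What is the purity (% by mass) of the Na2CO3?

n(HBr) = 0.3348 x 0.04299 = 0.01439 mol.
n(Na2CO3) = 0.01439 / 2 = 0.007197 mol.
mass of Na2CO3 = 0.007197 x 105.99 = 0.7628 g.
% purity = 0.7628 / 2.5033 x 100 = 30.5%.

30.5%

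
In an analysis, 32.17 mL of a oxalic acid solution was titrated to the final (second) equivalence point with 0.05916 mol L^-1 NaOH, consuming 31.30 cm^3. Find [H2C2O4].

n(NaOH) = 0.05916 x 0.03130 = 0.001852 mol.
At the final (second) equivalence point, 2 mol OH^- react per mol H2C2O4, so n(H2C2O4) = 0.001852 / 2 = 0.0009259 mol.
[H2C2O4] = 0.0009259 / 0.03217 L = 0.0288 M.

0.0288 M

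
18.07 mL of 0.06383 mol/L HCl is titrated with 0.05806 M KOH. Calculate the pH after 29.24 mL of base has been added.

12.06

n(acid) = 0.06383 x 0.01807 = 0.001153 mol; n(KOH) added = 0.05806 x 0.02924 = 0.001698 mol.
Base is in excess by 0.001698 - 0.001153 = 0.0005443 mol in a total volume of 0.04731 L.
[OH^-] = 0.0005443/0.04731 = 0.01150 M, so pOH = 1.94 and pH = 14.00 - 1.94 = 12.06.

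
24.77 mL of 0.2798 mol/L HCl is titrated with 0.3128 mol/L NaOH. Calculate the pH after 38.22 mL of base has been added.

12.90

n(acid) = 0.2798 x 0.02477 = 0.006931 mol; n(NaOH) added = 0.3128 x 0.03822 = 0.01196 mol.
Base is in excess by 0.01196 - 0.006931 = 0.005025 mol in a total volume of 0.06299 L.
[OH^-] = 0.005025/0.06299 = 0.07977 M, so pOH = 1.10 and pH = 14.00 - 1.10 = 12.90.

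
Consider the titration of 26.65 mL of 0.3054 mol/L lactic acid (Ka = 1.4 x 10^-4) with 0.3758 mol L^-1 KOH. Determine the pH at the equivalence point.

8.54

n(HC3H5O3) = 0.3054 x 0.02665 = 0.008139 mol; V(KOH) at equivalence = 0.008139/0.3758 = 0.02166 L.
At equivalence all the acid is converted to C3H5O3-; total volume = 0.02665 + 0.02166 = 0.04831 L, so [C3H5O3-] = 0.008139/0.04831 = 0.1685 M.
Kb = Kw/Ka = 1.0e-14 / 1.4 x 10^-4 = 7.14e-11.
[OH^-] = sqrt(Kb x [C3H5O3-]) = sqrt(7.14e-11 x 0.1685) = 3.47e-6 M.
pOH = 5.46, so pH = 14.00 - 5.46 = 8.54.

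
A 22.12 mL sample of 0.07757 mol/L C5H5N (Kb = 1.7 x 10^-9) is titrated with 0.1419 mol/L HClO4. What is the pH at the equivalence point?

3.27

n(C5H5N) = 0.07757 x 0.02212 = 0.001716 mol; V(HClO4) at equivalence = 0.001716/0.1419 = 0.01209 L.
At equivalence the base is fully converted to C5H5NH+; total volume = 0.03421 L, so [C5H5NH+] = 0.001716/0.03421 = 0.05015 M.
Ka(C5H5NH+) = Kw/Kb = 1.0e-14 / 1.7 x 10^-9 = 5.88e-6.
[H^+] = sqrt(Ka x [C5H5NH+]) = sqrt(5.88e-6 x 0.05015) = 0.000543 M.
pH = -log(0.000543) = 3.27.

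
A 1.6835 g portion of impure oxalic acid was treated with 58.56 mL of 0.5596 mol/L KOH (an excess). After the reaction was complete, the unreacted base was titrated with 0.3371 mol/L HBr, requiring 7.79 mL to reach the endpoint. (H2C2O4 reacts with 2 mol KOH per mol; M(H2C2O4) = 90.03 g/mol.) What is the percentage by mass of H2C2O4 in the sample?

Total n(KOH) added = 0.5596 x 0.05856 = 0.03277 mol.
n(HBr) used = 0.3371 x 0.007790 = 0.002626 mol, which equals the excess n(KOH).
So n(KOH) consumed by the sample = 0.03277 - 0.002626 = 0.03014 mol.
n(H2C2O4) = 0.03014 / 2 = 0.01507 mol.
mass H2C2O4 = 0.01507 x 90.03 = 1.357 g, so %H2C2O4 = 1.357/1.6835 x 100 = 80.6%.

80.6%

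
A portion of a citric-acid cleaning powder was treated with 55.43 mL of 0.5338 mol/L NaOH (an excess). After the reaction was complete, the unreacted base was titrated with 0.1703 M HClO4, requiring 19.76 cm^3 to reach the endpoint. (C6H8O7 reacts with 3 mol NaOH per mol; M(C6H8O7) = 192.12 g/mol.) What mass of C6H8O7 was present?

Total n(NaOH) added = 0.5338 x 0.05543 = 0.02959 mol.
n(HClO4) used = 0.1703 x 0.01976 = 0.003365 mol, which equals the excess n(NaOH).
So n(NaOH) consumed by the sample = 0.02959 - 0.003365 = 0.02622 mol.
n(C6H8O7) = 0.02622 / 3 = 0.008741 mol.
mass = 0.008741 mol x 192.12 g/mol = 1.68 g.

1.68 g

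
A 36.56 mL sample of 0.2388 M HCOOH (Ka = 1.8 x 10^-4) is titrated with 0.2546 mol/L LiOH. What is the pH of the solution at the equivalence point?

8.42

n(HCOOH) = 0.2388 x 0.03656 = 0.008731 mol; V(LiOH) at equivalence = 0.008731/0.2546 = 0.03429 L.
At equivalence all the acid is converted to HCOO-; total volume = 0.03656 + 0.03429 = 0.07085 L, so [HCOO-] = 0.008731/0.07085 = 0.1232 M.
Kb = Kw/Ka = 1.0e-14 / 1.8 x 10^-4 = 5.56e-11.
[OH^-] = sqrt(Kb x [HCOO-]) = sqrt(5.56e-11 x 0.1232) = 2.62e-6 M.
pOH = 5.58, so pH = 14.00 - 5.58 = 8.42.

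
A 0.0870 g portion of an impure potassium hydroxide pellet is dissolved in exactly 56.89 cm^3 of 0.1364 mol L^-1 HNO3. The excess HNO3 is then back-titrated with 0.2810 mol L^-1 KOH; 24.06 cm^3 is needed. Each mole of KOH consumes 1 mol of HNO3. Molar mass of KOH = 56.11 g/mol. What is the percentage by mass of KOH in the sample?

Total n(HNO3) added = 0.1364 x 0.05689 = 0.007760 mol.
n(KOH) used = 0.2810 x 0.02406 = 0.006761 mol, which equals the excess n(HNO3).
So n(HNO3) consumed by the sample = 0.007760 - 0.006761 = 0.0009989 mol.
n(KOH) = 0.0009989 / 1 = 0.0009989 mol.
mass KOH = 0.0009989 x 56.11 = 0.05605 g, so %KOH = 0.05605/0.0870 x 100 = 64.4%.

64.4%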